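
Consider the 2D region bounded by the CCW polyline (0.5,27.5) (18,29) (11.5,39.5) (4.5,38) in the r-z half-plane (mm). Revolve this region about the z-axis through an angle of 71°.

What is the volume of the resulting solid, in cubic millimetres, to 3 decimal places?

Volume = 1428.934 mm³

Profile (r,z), 4 vertices: (0.5,27.5) (18,29) (11.5,39.5) (4.5,38)
edge 0: (0.5,27.5)→(18,29)  cross = 0.5·29 − 18·27.5 = -480.5000; (r_i+r_j)·cross = 18.5·-480.5000 = -8889.2500
edge 1: (18,29)→(11.5,39.5)  cross = 18·39.5 − 11.5·29 = 377.5000; (r_i+r_j)·cross = 29.5·377.5000 = 11136.2500
edge 2: (11.5,39.5)→(4.5,38)  cross = 11.5·38 − 4.5·39.5 = 259.2500; (r_i+r_j)·cross = 16·259.2500 = 4148.0000
edge 3: (4.5,38)→(0.5,27.5)  cross = 4.5·27.5 − 0.5·38 = 104.7500; (r_i+r_j)·cross = 5·104.7500 = 523.7500
Σcross = 261.0000 → A = |Σcross|/2 = 130.5000 mm²
Σ(r_i+r_j)·cross = 6918.7500 → first moment M = |Σ|/6 = 1153.1250
R_c = M/A = 1153.1250/130.5000 = 8.8362 mm
θ = 71° = 1.239184 rad
V = θ·R_c·A = 1.239184·8.8362·130.5000 = 1428.934 mm³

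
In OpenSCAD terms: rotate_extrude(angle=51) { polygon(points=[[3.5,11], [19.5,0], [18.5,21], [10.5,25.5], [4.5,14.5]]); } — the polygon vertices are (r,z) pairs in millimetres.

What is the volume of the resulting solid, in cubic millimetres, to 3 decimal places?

Volume = 2739.523 mm³

Profile (r,z), 5 vertices: (3.5,11) (19.5,0) (18.5,21) (10.5,25.5) (4.5,14.5)
edge 0: (3.5,11)→(19.5,0)  cross = 3.5·0 − 19.5·11 = -214.5000; (r_i+r_j)·cross = 23·-214.5000 = -4933.5000
edge 1: (19.5,0)→(18.5,21)  cross = 19.5·21 − 18.5·0 = 409.5000; (r_i+r_j)·cross = 38·409.5000 = 15561.0000
edge 2: (18.5,21)→(10.5,25.5)  cross = 18.5·25.5 − 10.5·21 = 251.2500; (r_i+r_j)·cross = 29·251.2500 = 7286.2500
edge 3: (10.5,25.5)→(4.5,14.5)  cross = 10.5·14.5 − 4.5·25.5 = 37.5000; (r_i+r_j)·cross = 15·37.5000 = 562.5000
edge 4: (4.5,14.5)→(3.5,11)  cross = 4.5·11 − 3.5·14.5 = -1.2500; (r_i+r_j)·cross = 8·-1.2500 = -10.0000
Σcross = 482.5000 → A = |Σcross|/2 = 241.2500 mm²
Σ(r_i+r_j)·cross = 18466.2500 → first moment M = |Σ|/6 = 3077.7083
R_c = M/A = 3077.7083/241.2500 = 12.7573 mm
θ = 51° = 0.890118 rad
V = θ·R_c·A = 0.890118·12.7573·241.2500 = 2739.523 mm³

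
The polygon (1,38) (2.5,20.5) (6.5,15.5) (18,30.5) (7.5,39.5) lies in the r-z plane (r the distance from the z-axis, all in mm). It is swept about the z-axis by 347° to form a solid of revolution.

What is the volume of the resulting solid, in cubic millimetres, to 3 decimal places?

Volume = 11400.466 mm³

Profile (r,z), 5 vertices: (1,38) (2.5,20.5) (6.5,15.5) (18,30.5) (7.5,39.5)
edge 0: (1,38)→(2.5,20.5)  cross = 1·20.5 − 2.5·38 = -74.5000; (r_i+r_j)·cross = 3.5·-74.5000 = -260.7500
edge 1: (2.5,20.5)→(6.5,15.5)  cross = 2.5·15.5 − 6.5·20.5 = -94.5000; (r_i+r_j)·cross = 9·-94.5000 = -850.5000
edge 2: (6.5,15.5)→(18,30.5)  cross = 6.5·30.5 − 18·15.5 = -80.7500; (r_i+r_j)·cross = 24.5·-80.7500 = -1978.3750
edge 3: (18,30.5)→(7.5,39.5)  cross = 18·39.5 − 7.5·30.5 = 482.2500; (r_i+r_j)·cross = 25.5·482.2500 = 12297.3750
edge 4: (7.5,39.5)→(1,38)  cross = 7.5·38 − 1·39.5 = 245.5000; (r_i+r_j)·cross = 8.5·245.5000 = 2086.7500
Σcross = 478.0000 → A = |Σcross|/2 = 239.0000 mm²
Σ(r_i+r_j)·cross = 11294.5000 → first moment M = |Σ|/6 = 1882.4167
R_c = M/A = 1882.4167/239.0000 = 7.8762 mm
θ = 347° = 6.056293 rad
V = θ·R_c·A = 6.056293·7.8762·239.0000 = 11400.466 mm³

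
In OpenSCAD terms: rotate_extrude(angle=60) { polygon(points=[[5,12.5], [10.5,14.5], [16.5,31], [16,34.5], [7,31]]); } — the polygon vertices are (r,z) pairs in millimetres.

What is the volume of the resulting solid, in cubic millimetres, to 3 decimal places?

Profile (r,z), 5 vertices: (5,12.5) (10.5,14.5) (16.5,31) (16,34.5) (7,31)
edge 0: (5,12.5)→(10.5,14.5)  cross = 5·14.5 − 10.5·12.5 = -58.7500; (r_i+r_j)·cross = 15.5·-58.7500 = -910.6250
edge 1: (10.5,14.5)→(16.5,31)  cross = 10.5·31 − 16.5·14.5 = 86.2500; (r_i+r_j)·cross = 27·86.2500 = 2328.7500
edge 2: (16.5,31)→(16,34.5)  cross = 16.5·34.5 − 16·31 = 73.2500; (r_i+r_j)·cross = 32.5·73.2500 = 2380.6250
edge 3: (16,34.5)→(7,31)  cross = 16·31 − 7·34.5 = 254.5000; (r_i+r_j)·cross = 23·254.5000 = 5853.5000
edge 4: (7,31)→(5,12.5)  cross = 7·12.5 − 5·31 = -67.5000; (r_i+r_j)·cross = 12·-67.5000 = -810.0000
Σcross = 287.7500 → A = |Σcross|/2 = 143.8750 mm²
Σ(r_i+r_j)·cross = 8842.2500 → first moment M = |Σ|/6 = 1473.7083
R_c = M/A = 1473.7083/143.8750 = 10.2430 mm
θ = 60° = 1.047198 rad
V = θ·R_c·A = 1.047198·10.2430·143.8750 = 1543.264 mm³

Volume = 1543.264 mm³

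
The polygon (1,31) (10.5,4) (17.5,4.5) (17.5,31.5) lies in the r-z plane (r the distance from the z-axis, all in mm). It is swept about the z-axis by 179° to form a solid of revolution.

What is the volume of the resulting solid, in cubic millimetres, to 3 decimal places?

Profile (r,z), 4 vertices: (1,31) (10.5,4) (17.5,4.5) (17.5,31.5)
edge 0: (1,31)→(10.5,4)  cross = 1·4 − 10.5·31 = -321.5000; (r_i+r_j)·cross = 11.5·-321.5000 = -3697.2500
edge 1: (10.5,4)→(17.5,4.5)  cross = 10.5·4.5 − 17.5·4 = -22.7500; (r_i+r_j)·cross = 28·-22.7500 = -637.0000
edge 2: (17.5,4.5)→(17.5,31.5)  cross = 17.5·31.5 − 17.5·4.5 = 472.5000; (r_i+r_j)·cross = 35·472.5000 = 16537.5000
edge 3: (17.5,31.5)→(1,31)  cross = 17.5·31 − 1·31.5 = 511.0000; (r_i+r_j)·cross = 18.5·511.0000 = 9453.5000
Σcross = 639.2500 → A = |Σcross|/2 = 319.6250 mm²
Σ(r_i+r_j)·cross = 21656.7500 → first moment M = |Σ|/6 = 3609.4583
R_c = M/A = 3609.4583/319.6250 = 11.2928 mm
θ = 179° = 3.124139 rad
V = θ·R_c·A = 3.124139·11.2928·319.6250 = 11276.451 mm³

Volume = 11276.451 mm³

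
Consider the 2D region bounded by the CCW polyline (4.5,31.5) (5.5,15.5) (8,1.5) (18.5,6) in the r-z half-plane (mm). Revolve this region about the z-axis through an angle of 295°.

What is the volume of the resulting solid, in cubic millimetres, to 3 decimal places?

Volume = 9200.121 mm³

Profile (r,z), 4 vertices: (4.5,31.5) (5.5,15.5) (8,1.5) (18.5,6)
edge 0: (4.5,31.5)→(5.5,15.5)  cross = 4.5·15.5 − 5.5·31.5 = -103.5000; (r_i+r_j)·cross = 10·-103.5000 = -1035.0000
edge 1: (5.5,15.5)→(8,1.5)  cross = 5.5·1.5 − 8·15.5 = -115.7500; (r_i+r_j)·cross = 13.5·-115.7500 = -1562.6250
edge 2: (8,1.5)→(18.5,6)  cross = 8·6 − 18.5·1.5 = 20.2500; (r_i+r_j)·cross = 26.5·20.2500 = 536.6250
edge 3: (18.5,6)→(4.5,31.5)  cross = 18.5·31.5 − 4.5·6 = 555.7500; (r_i+r_j)·cross = 23·555.7500 = 12782.2500
Σcross = 356.7500 → A = |Σcross|/2 = 178.3750 mm²
Σ(r_i+r_j)·cross = 10721.2500 → first moment M = |Σ|/6 = 1786.8750
R_c = M/A = 1786.8750/178.3750 = 10.0175 mm
θ = 295° = 5.148721 rad
V = θ·R_c·A = 5.148721·10.0175·178.3750 = 9200.121 mm³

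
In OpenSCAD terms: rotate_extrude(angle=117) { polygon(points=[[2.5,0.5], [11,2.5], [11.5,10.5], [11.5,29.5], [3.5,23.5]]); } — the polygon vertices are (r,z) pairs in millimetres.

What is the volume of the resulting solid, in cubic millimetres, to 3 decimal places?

Volume = 3114.274 mm³

Profile (r,z), 5 vertices: (2.5,0.5) (11,2.5) (11.5,10.5) (11.5,29.5) (3.5,23.5)
edge 0: (2.5,0.5)→(11,2.5)  cross = 2.5·2.5 − 11·0.5 = 0.7500; (r_i+r_j)·cross = 13.5·0.7500 = 10.1250
edge 1: (11,2.5)→(11.5,10.5)  cross = 11·10.5 − 11.5·2.5 = 86.7500; (r_i+r_j)·cross = 22.5·86.7500 = 1951.8750
edge 2: (11.5,10.5)→(11.5,29.5)  cross = 11.5·29.5 − 11.5·10.5 = 218.5000; (r_i+r_j)·cross = 23·218.5000 = 5025.5000
edge 3: (11.5,29.5)→(3.5,23.5)  cross = 11.5·23.5 − 3.5·29.5 = 167.0000; (r_i+r_j)·cross = 15·167.0000 = 2505.0000
edge 4: (3.5,23.5)→(2.5,0.5)  cross = 3.5·0.5 − 2.5·23.5 = -57.0000; (r_i+r_j)·cross = 6·-57.0000 = -342.0000
Σcross = 416.0000 → A = |Σcross|/2 = 208.0000 mm²
Σ(r_i+r_j)·cross = 9150.5000 → first moment M = |Σ|/6 = 1525.0833
R_c = M/A = 1525.0833/208.0000 = 7.3321 mm
θ = 117° = 2.042035 rad
V = θ·R_c·A = 2.042035·7.3321·208.0000 = 3114.274 mm³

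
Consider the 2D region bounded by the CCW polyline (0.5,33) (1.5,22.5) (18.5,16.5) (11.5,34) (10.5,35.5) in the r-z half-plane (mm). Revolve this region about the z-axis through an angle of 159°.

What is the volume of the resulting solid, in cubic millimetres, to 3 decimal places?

Profile (r,z), 5 vertices: (0.5,33) (1.5,22.5) (18.5,16.5) (11.5,34) (10.5,35.5)
edge 0: (0.5,33)→(1.5,22.5)  cross = 0.5·22.5 − 1.5·33 = -38.2500; (r_i+r_j)·cross = 2·-38.2500 = -76.5000
edge 1: (1.5,22.5)→(18.5,16.5)  cross = 1.5·16.5 − 18.5·22.5 = -391.5000; (r_i+r_j)·cross = 20·-391.5000 = -7830.0000
edge 2: (18.5,16.5)→(11.5,34)  cross = 18.5·34 − 11.5·16.5 = 439.2500; (r_i+r_j)·cross = 30·439.2500 = 13177.5000
edge 3: (11.5,34)→(10.5,35.5)  cross = 11.5·35.5 − 10.5·34 = 51.2500; (r_i+r_j)·cross = 22·51.2500 = 1127.5000
edge 4: (10.5,35.5)→(0.5,33)  cross = 10.5·33 − 0.5·35.5 = 328.7500; (r_i+r_j)·cross = 11·328.7500 = 3616.2500
Σcross = 389.5000 → A = |Σcross|/2 = 194.7500 mm²
Σ(r_i+r_j)·cross = 10014.7500 → first moment M = |Σ|/6 = 1669.1250
R_c = M/A = 1669.1250/194.7500 = 8.5706 mm
θ = 159° = 2.775074 rad
V = θ·R_c·A = 2.775074·8.5706·194.7500 = 4631.945 mm³

Volume = 4631.945 mm³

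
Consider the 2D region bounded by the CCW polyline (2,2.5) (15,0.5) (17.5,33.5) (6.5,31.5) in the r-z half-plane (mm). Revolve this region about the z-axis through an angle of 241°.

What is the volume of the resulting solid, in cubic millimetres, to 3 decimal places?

Volume = 16147.068 mm³

Profile (r,z), 4 vertices: (2,2.5) (15,0.5) (17.5,33.5) (6.5,31.5)
edge 0: (2,2.5)→(15,0.5)  cross = 2·0.5 − 15·2.5 = -36.5000; (r_i+r_j)·cross = 17·-36.5000 = -620.5000
edge 1: (15,0.5)→(17.5,33.5)  cross = 15·33.5 − 17.5·0.5 = 493.7500; (r_i+r_j)·cross = 32.5·493.7500 = 16046.8750
edge 2: (17.5,33.5)→(6.5,31.5)  cross = 17.5·31.5 − 6.5·33.5 = 333.5000; (r_i+r_j)·cross = 24·333.5000 = 8004.0000
edge 3: (6.5,31.5)→(2,2.5)  cross = 6.5·2.5 − 2·31.5 = -46.7500; (r_i+r_j)·cross = 8.5·-46.7500 = -397.3750
Σcross = 744.0000 → A = |Σcross|/2 = 372.0000 mm²
Σ(r_i+r_j)·cross = 23033.0000 → first moment M = |Σ|/6 = 3838.8333
R_c = M/A = 3838.8333/372.0000 = 10.3194 mm
θ = 241° = 4.206243 rad
V = θ·R_c·A = 4.206243·10.3194·372.0000 = 16147.068 mm³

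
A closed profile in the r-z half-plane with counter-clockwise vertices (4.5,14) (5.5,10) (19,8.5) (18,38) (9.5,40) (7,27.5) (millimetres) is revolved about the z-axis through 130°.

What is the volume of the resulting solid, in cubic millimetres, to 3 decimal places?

Volume = 10017.459 mm³

Profile (r,z), 6 vertices: (4.5,14) (5.5,10) (19,8.5) (18,38) (9.5,40) (7,27.5)
edge 0: (4.5,14)→(5.5,10)  cross = 4.5·10 − 5.5·14 = -32.0000; (r_i+r_j)·cross = 10·-32.0000 = -320.0000
edge 1: (5.5,10)→(19,8.5)  cross = 5.5·8.5 − 19·10 = -143.2500; (r_i+r_j)·cross = 24.5·-143.2500 = -3509.6250
edge 2: (19,8.5)→(18,38)  cross = 19·38 − 18·8.5 = 569.0000; (r_i+r_j)·cross = 37·569.0000 = 21053.0000
edge 3: (18,38)→(9.5,40)  cross = 18·40 − 9.5·38 = 359.0000; (r_i+r_j)·cross = 27.5·359.0000 = 9872.5000
edge 4: (9.5,40)→(7,27.5)  cross = 9.5·27.5 − 7·40 = -18.7500; (r_i+r_j)·cross = 16.5·-18.7500 = -309.3750
edge 5: (7,27.5)→(4.5,14)  cross = 7·14 − 4.5·27.5 = -25.7500; (r_i+r_j)·cross = 11.5·-25.7500 = -296.1250
Σcross = 708.2500 → A = |Σcross|/2 = 354.1250 mm²
Σ(r_i+r_j)·cross = 26490.3750 → first moment M = |Σ|/6 = 4415.0625
R_c = M/A = 4415.0625/354.1250 = 12.4675 mm
θ = 130° = 2.268928 rad
V = θ·R_c·A = 2.268928·12.4675·354.1250 = 10017.459 mm³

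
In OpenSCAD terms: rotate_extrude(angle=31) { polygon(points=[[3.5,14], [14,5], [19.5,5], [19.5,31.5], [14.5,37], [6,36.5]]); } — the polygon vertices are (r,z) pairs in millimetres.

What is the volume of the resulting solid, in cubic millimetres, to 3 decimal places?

Volume = 2794.782 mm³

Profile (r,z), 6 vertices: (3.5,14) (14,5) (19.5,5) (19.5,31.5) (14.5,37) (6,36.5)
edge 0: (3.5,14)→(14,5)  cross = 3.5·5 − 14·14 = -178.5000; (r_i+r_j)·cross = 17.5·-178.5000 = -3123.7500
edge 1: (14,5)→(19.5,5)  cross = 14·5 − 19.5·5 = -27.5000; (r_i+r_j)·cross = 33.5·-27.5000 = -921.2500
edge 2: (19.5,5)→(19.5,31.5)  cross = 19.5·31.5 − 19.5·5 = 516.7500; (r_i+r_j)·cross = 39·516.7500 = 20153.2500
edge 3: (19.5,31.5)→(14.5,37)  cross = 19.5·37 − 14.5·31.5 = 264.7500; (r_i+r_j)·cross = 34·264.7500 = 9001.5000
edge 4: (14.5,37)→(6,36.5)  cross = 14.5·36.5 − 6·37 = 307.2500; (r_i+r_j)·cross = 20.5·307.2500 = 6298.6250
edge 5: (6,36.5)→(3.5,14)  cross = 6·14 − 3.5·36.5 = -43.7500; (r_i+r_j)·cross = 9.5·-43.7500 = -415.6250
Σcross = 839.0000 → A = |Σcross|/2 = 419.5000 mm²
Σ(r_i+r_j)·cross = 30992.7500 → first moment M = |Σ|/6 = 5165.4583
R_c = M/A = 5165.4583/419.5000 = 12.3134 mm
θ = 31° = 0.541052 rad
V = θ·R_c·A = 0.541052·12.3134·419.5000 = 2794.782 mm³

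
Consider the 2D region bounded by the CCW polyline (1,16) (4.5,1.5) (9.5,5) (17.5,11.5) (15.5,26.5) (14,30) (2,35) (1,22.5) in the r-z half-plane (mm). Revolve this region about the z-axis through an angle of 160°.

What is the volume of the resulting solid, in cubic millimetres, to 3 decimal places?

Volume = 9032.195 mm³

Profile (r,z), 8 vertices: (1,16) (4.5,1.5) (9.5,5) (17.5,11.5) (15.5,26.5) (14,30) (2,35) (1,22.5)
edge 0: (1,16)→(4.5,1.5)  cross = 1·1.5 − 4.5·16 = -70.5000; (r_i+r_j)·cross = 5.5·-70.5000 = -387.7500
edge 1: (4.5,1.5)→(9.5,5)  cross = 4.5·5 − 9.5·1.5 = 8.2500; (r_i+r_j)·cross = 14·8.2500 = 115.5000
edge 2: (9.5,5)→(17.5,11.5)  cross = 9.5·11.5 − 17.5·5 = 21.7500; (r_i+r_j)·cross = 27·21.7500 = 587.2500
edge 3: (17.5,11.5)→(15.5,26.5)  cross = 17.5·26.5 − 15.5·11.5 = 285.5000; (r_i+r_j)·cross = 33·285.5000 = 9421.5000
edge 4: (15.5,26.5)→(14,30)  cross = 15.5·30 − 14·26.5 = 94.0000; (r_i+r_j)·cross = 29.5·94.0000 = 2773.0000
edge 5: (14,30)→(2,35)  cross = 14·35 − 2·30 = 430.0000; (r_i+r_j)·cross = 16·430.0000 = 6880.0000
edge 6: (2,35)→(1,22.5)  cross = 2·22.5 − 1·35 = 10.0000; (r_i+r_j)·cross = 3·10.0000 = 30.0000
edge 7: (1,22.5)→(1,16)  cross = 1·16 − 1·22.5 = -6.5000; (r_i+r_j)·cross = 2·-6.5000 = -13.0000
Σcross = 772.5000 → A = |Σcross|/2 = 386.2500 mm²
Σ(r_i+r_j)·cross = 19406.5000 → first moment M = |Σ|/6 = 3234.4167
R_c = M/A = 3234.4167/386.2500 = 8.3739 mm
θ = 160° = 2.792527 rad
V = θ·R_c·A = 2.792527·8.3739·386.2500 = 9032.195 mm³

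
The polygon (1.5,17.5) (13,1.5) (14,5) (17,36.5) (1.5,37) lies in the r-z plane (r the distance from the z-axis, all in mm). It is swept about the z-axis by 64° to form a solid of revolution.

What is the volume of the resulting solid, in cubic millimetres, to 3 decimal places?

Volume = 4033.107 mm³

Profile (r,z), 5 vertices: (1.5,17.5) (13,1.5) (14,5) (17,36.5) (1.5,37)
edge 0: (1.5,17.5)→(13,1.5)  cross = 1.5·1.5 − 13·17.5 = -225.2500; (r_i+r_j)·cross = 14.5·-225.2500 = -3266.1250
edge 1: (13,1.5)→(14,5)  cross = 13·5 − 14·1.5 = 44.0000; (r_i+r_j)·cross = 27·44.0000 = 1188.0000
edge 2: (14,5)→(17,36.5)  cross = 14·36.5 − 17·5 = 426.0000; (r_i+r_j)·cross = 31·426.0000 = 13206.0000
edge 3: (17,36.5)→(1.5,37)  cross = 17·37 − 1.5·36.5 = 574.2500; (r_i+r_j)·cross = 18.5·574.2500 = 10623.6250
edge 4: (1.5,37)→(1.5,17.5)  cross = 1.5·17.5 − 1.5·37 = -29.2500; (r_i+r_j)·cross = 3·-29.2500 = -87.7500
Σcross = 789.7500 → A = |Σcross|/2 = 394.8750 mm²
Σ(r_i+r_j)·cross = 21663.7500 → first moment M = |Σ|/6 = 3610.6250
R_c = M/A = 3610.6250/394.8750 = 9.1437 mm
θ = 64° = 1.117011 rad
V = θ·R_c·A = 1.117011·9.1437·394.8750 = 4033.107 mm³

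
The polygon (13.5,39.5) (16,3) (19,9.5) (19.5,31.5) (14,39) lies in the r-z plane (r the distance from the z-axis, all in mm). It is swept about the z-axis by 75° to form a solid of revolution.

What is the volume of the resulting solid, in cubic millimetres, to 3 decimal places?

Profile (r,z), 5 vertices: (13.5,39.5) (16,3) (19,9.5) (19.5,31.5) (14,39)
edge 0: (13.5,39.5)→(16,3)  cross = 13.5·3 − 16·39.5 = -591.5000; (r_i+r_j)·cross = 29.5·-591.5000 = -17449.2500
edge 1: (16,3)→(19,9.5)  cross = 16·9.5 − 19·3 = 95.0000; (r_i+r_j)·cross = 35·95.0000 = 3325.0000
edge 2: (19,9.5)→(19.5,31.5)  cross = 19·31.5 − 19.5·9.5 = 413.2500; (r_i+r_j)·cross = 38.5·413.2500 = 15910.1250
edge 3: (19.5,31.5)→(14,39)  cross = 19.5·39 − 14·31.5 = 319.5000; (r_i+r_j)·cross = 33.5·319.5000 = 10703.2500
edge 4: (14,39)→(13.5,39.5)  cross = 14·39.5 − 13.5·39 = 26.5000; (r_i+r_j)·cross = 27.5·26.5000 = 728.7500
Σcross = 262.7500 → A = |Σcross|/2 = 131.3750 mm²
Σ(r_i+r_j)·cross = 13217.8750 → first moment M = |Σ|/6 = 2202.9792
R_c = M/A = 2202.9792/131.3750 = 16.7686 mm
θ = 75° = 1.308997 rad
V = θ·R_c·A = 1.308997·16.7686·131.3750 = 2883.693 mm³

Volume = 2883.693 mm³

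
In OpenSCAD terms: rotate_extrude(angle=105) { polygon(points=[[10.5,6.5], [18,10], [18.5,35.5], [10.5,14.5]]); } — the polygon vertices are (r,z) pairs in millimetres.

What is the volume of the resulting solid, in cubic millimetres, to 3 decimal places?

Profile (r,z), 4 vertices: (10.5,6.5) (18,10) (18.5,35.5) (10.5,14.5)
edge 0: (10.5,6.5)→(18,10)  cross = 10.5·10 − 18·6.5 = -12.0000; (r_i+r_j)·cross = 28.5·-12.0000 = -342.0000
edge 1: (18,10)→(18.5,35.5)  cross = 18·35.5 − 18.5·10 = 454.0000; (r_i+r_j)·cross = 36.5·454.0000 = 16571.0000
edge 2: (18.5,35.5)→(10.5,14.5)  cross = 18.5·14.5 − 10.5·35.5 = -104.5000; (r_i+r_j)·cross = 29·-104.5000 = -3030.5000
edge 3: (10.5,14.5)→(10.5,6.5)  cross = 10.5·6.5 − 10.5·14.5 = -84.0000; (r_i+r_j)·cross = 21·-84.0000 = -1764.0000
Σcross = 253.5000 → A = |Σcross|/2 = 126.7500 mm²
Σ(r_i+r_j)·cross = 11434.5000 → first moment M = |Σ|/6 = 1905.7500
R_c = M/A = 1905.7500/126.7500 = 15.0355 mm
θ = 105° = 1.832596 rad
V = θ·R_c·A = 1.832596·15.0355·126.7500 = 3492.469 mm³

Volume = 3492.469 mm³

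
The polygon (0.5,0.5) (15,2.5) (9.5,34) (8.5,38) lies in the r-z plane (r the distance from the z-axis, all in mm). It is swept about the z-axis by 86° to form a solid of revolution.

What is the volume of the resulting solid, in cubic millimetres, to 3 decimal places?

Volume = 3247.002 mm³

Profile (r,z), 4 vertices: (0.5,0.5) (15,2.5) (9.5,34) (8.5,38)
edge 0: (0.5,0.5)→(15,2.5)  cross = 0.5·2.5 − 15·0.5 = -6.2500; (r_i+r_j)·cross = 15.5·-6.2500 = -96.8750
edge 1: (15,2.5)→(9.5,34)  cross = 15·34 − 9.5·2.5 = 486.2500; (r_i+r_j)·cross = 24.5·486.2500 = 11913.1250
edge 2: (9.5,34)→(8.5,38)  cross = 9.5·38 − 8.5·34 = 72.0000; (r_i+r_j)·cross = 18·72.0000 = 1296.0000
edge 3: (8.5,38)→(0.5,0.5)  cross = 8.5·0.5 − 0.5·38 = -14.7500; (r_i+r_j)·cross = 9·-14.7500 = -132.7500
Σcross = 537.2500 → A = |Σcross|/2 = 268.6250 mm²
Σ(r_i+r_j)·cross = 12979.5000 → first moment M = |Σ|/6 = 2163.2500
R_c = M/A = 2163.2500/268.6250 = 8.0530 mm
θ = 86° = 1.500983 rad
V = θ·R_c·A = 1.500983·8.0530·268.6250 = 3247.002 mm³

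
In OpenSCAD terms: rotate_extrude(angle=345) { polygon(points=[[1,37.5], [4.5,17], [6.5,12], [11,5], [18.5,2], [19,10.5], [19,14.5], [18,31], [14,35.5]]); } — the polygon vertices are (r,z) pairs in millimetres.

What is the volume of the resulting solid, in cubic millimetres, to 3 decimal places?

Volume = 29613.929 mm³

Profile (r,z), 9 vertices: (1,37.5) (4.5,17) (6.5,12) (11,5) (18.5,2) (19,10.5) (19,14.5) (18,31) (14,35.5)
edge 0: (1,37.5)→(4.5,17)  cross = 1·17 − 4.5·37.5 = -151.7500; (r_i+r_j)·cross = 5.5·-151.7500 = -834.6250
edge 1: (4.5,17)→(6.5,12)  cross = 4.5·12 − 6.5·17 = -56.5000; (r_i+r_j)·cross = 11·-56.5000 = -621.5000
edge 2: (6.5,12)→(11,5)  cross = 6.5·5 − 11·12 = -99.5000; (r_i+r_j)·cross = 17.5·-99.5000 = -1741.2500
edge 3: (11,5)→(18.5,2)  cross = 11·2 − 18.5·5 = -70.5000; (r_i+r_j)·cross = 29.5·-70.5000 = -2079.7500
edge 4: (18.5,2)→(19,10.5)  cross = 18.5·10.5 − 19·2 = 156.2500; (r_i+r_j)·cross = 37.5·156.2500 = 5859.3750
edge 5: (19,10.5)→(19,14.5)  cross = 19·14.5 − 19·10.5 = 76.0000; (r_i+r_j)·cross = 38·76.0000 = 2888.0000
edge 6: (19,14.5)→(18,31)  cross = 19·31 − 18·14.5 = 328.0000; (r_i+r_j)·cross = 37·328.0000 = 12136.0000
edge 7: (18,31)→(14,35.5)  cross = 18·35.5 − 14·31 = 205.0000; (r_i+r_j)·cross = 32·205.0000 = 6560.0000
edge 8: (14,35.5)→(1,37.5)  cross = 14·37.5 − 1·35.5 = 489.5000; (r_i+r_j)·cross = 15·489.5000 = 7342.5000
Σcross = 876.5000 → A = |Σcross|/2 = 438.2500 mm²
Σ(r_i+r_j)·cross = 29508.7500 → first moment M = |Σ|/6 = 4918.1250
R_c = M/A = 4918.1250/438.2500 = 11.2222 mm
θ = 345° = 6.021386 rad
V = θ·R_c·A = 6.021386·11.2222·438.2500 = 29613.929 mm³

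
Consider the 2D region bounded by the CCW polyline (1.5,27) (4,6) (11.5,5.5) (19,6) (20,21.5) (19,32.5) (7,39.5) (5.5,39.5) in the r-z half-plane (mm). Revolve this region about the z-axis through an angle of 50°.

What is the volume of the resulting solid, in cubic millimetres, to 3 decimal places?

Profile (r,z), 8 vertices: (1.5,27) (4,6) (11.5,5.5) (19,6) (20,21.5) (19,32.5) (7,39.5) (5.5,39.5)
edge 0: (1.5,27)→(4,6)  cross = 1.5·6 − 4·27 = -99.0000; (r_i+r_j)·cross = 5.5·-99.0000 = -544.5000
edge 1: (4,6)→(11.5,5.5)  cross = 4·5.5 − 11.5·6 = -47.0000; (r_i+r_j)·cross = 15.5·-47.0000 = -728.5000
edge 2: (11.5,5.5)→(19,6)  cross = 11.5·6 − 19·5.5 = -35.5000; (r_i+r_j)·cross = 30.5·-35.5000 = -1082.7500
edge 3: (19,6)→(20,21.5)  cross = 19·21.5 − 20·6 = 288.5000; (r_i+r_j)·cross = 39·288.5000 = 11251.5000
edge 4: (20,21.5)→(19,32.5)  cross = 20·32.5 − 19·21.5 = 241.5000; (r_i+r_j)·cross = 39·241.5000 = 9418.5000
edge 5: (19,32.5)→(7,39.5)  cross = 19·39.5 − 7·32.5 = 523.0000; (r_i+r_j)·cross = 26·523.0000 = 13598.0000
edge 6: (7,39.5)→(5.5,39.5)  cross = 7·39.5 − 5.5·39.5 = 59.2500; (r_i+r_j)·cross = 12.5·59.2500 = 740.6250
edge 7: (5.5,39.5)→(1.5,27)  cross = 5.5·27 − 1.5·39.5 = 89.2500; (r_i+r_j)·cross = 7·89.2500 = 624.7500
Σcross = 1020.0000 → A = |Σcross|/2 = 510.0000 mm²
Σ(r_i+r_j)·cross = 33277.6250 → first moment M = |Σ|/6 = 5546.2708
R_c = M/A = 5546.2708/510.0000 = 10.8750 mm
θ = 50° = 0.872665 rad
V = θ·R_c·A = 0.872665·10.8750·510.0000 = 4840.034 mm³

Volume = 4840.034 mm³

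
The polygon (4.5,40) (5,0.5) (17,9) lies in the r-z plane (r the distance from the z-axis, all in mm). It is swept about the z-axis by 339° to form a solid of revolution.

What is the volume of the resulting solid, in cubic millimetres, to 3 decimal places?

Profile (r,z), 3 vertices: (4.5,40) (5,0.5) (17,9)
edge 0: (4.5,40)→(5,0.5)  cross = 4.5·0.5 − 5·40 = -197.7500; (r_i+r_j)·cross = 9.5·-197.7500 = -1878.6250
edge 1: (5,0.5)→(17,9)  cross = 5·9 − 17·0.5 = 36.5000; (r_i+r_j)·cross = 22·36.5000 = 803.0000
edge 2: (17,9)→(4.5,40)  cross = 17·40 − 4.5·9 = 639.5000; (r_i+r_j)·cross = 21.5·639.5000 = 13749.2500
Σcross = 478.2500 → A = |Σcross|/2 = 239.1250 mm²
Σ(r_i+r_j)·cross = 12673.6250 → first moment M = |Σ|/6 = 2112.2708
R_c = M/A = 2112.2708/239.1250 = 8.8333 mm
θ = 339° = 5.916666 rad
V = θ·R_c·A = 5.916666·8.8333·239.1250 = 12497.601 mm³

Volume = 12497.601 mm³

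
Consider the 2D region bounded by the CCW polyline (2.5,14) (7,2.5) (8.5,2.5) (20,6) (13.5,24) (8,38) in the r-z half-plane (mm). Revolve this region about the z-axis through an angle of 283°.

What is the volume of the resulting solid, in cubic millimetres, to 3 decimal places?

Volume = 16089.916 mm³

Profile (r,z), 6 vertices: (2.5,14) (7,2.5) (8.5,2.5) (20,6) (13.5,24) (8,38)
edge 0: (2.5,14)→(7,2.5)  cross = 2.5·2.5 − 7·14 = -91.7500; (r_i+r_j)·cross = 9.5·-91.7500 = -871.6250
edge 1: (7,2.5)→(8.5,2.5)  cross = 7·2.5 − 8.5·2.5 = -3.7500; (r_i+r_j)·cross = 15.5·-3.7500 = -58.1250
edge 2: (8.5,2.5)→(20,6)  cross = 8.5·6 − 20·2.5 = 1.0000; (r_i+r_j)·cross = 28.5·1.0000 = 28.5000
edge 3: (20,6)→(13.5,24)  cross = 20·24 − 13.5·6 = 399.0000; (r_i+r_j)·cross = 33.5·399.0000 = 13366.5000
edge 4: (13.5,24)→(8,38)  cross = 13.5·38 − 8·24 = 321.0000; (r_i+r_j)·cross = 21.5·321.0000 = 6901.5000
edge 5: (8,38)→(2.5,14)  cross = 8·14 − 2.5·38 = 17.0000; (r_i+r_j)·cross = 10.5·17.0000 = 178.5000
Σcross = 642.5000 → A = |Σcross|/2 = 321.2500 mm²
Σ(r_i+r_j)·cross = 19545.2500 → first moment M = |Σ|/6 = 3257.5417
R_c = M/A = 3257.5417/321.2500 = 10.1402 mm
θ = 283° = 4.939282 rad
V = θ·R_c·A = 4.939282·10.1402·321.2500 = 16089.916 mm³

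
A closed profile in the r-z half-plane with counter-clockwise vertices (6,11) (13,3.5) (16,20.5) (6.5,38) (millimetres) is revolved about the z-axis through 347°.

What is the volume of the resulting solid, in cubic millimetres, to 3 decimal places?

Profile (r,z), 4 vertices: (6,11) (13,3.5) (16,20.5) (6.5,38)
edge 0: (6,11)→(13,3.5)  cross = 6·3.5 − 13·11 = -122.0000; (r_i+r_j)·cross = 19·-122.0000 = -2318.0000
edge 1: (13,3.5)→(16,20.5)  cross = 13·20.5 − 16·3.5 = 210.5000; (r_i+r_j)·cross = 29·210.5000 = 6104.5000
edge 2: (16,20.5)→(6.5,38)  cross = 16·38 − 6.5·20.5 = 474.7500; (r_i+r_j)·cross = 22.5·474.7500 = 10681.8750
edge 3: (6.5,38)→(6,11)  cross = 6.5·11 − 6·38 = -156.5000; (r_i+r_j)·cross = 12.5·-156.5000 = -1956.2500
Σcross = 406.7500 → A = |Σcross|/2 = 203.3750 mm²
Σ(r_i+r_j)·cross = 12512.1250 → first moment M = |Σ|/6 = 2085.3542
R_c = M/A = 2085.3542/203.3750 = 10.2537 mm
θ = 347° = 6.056293 rad
V = θ·R_c·A = 6.056293·10.2537·203.3750 = 12629.515 mm³

Volume = 12629.515 mm³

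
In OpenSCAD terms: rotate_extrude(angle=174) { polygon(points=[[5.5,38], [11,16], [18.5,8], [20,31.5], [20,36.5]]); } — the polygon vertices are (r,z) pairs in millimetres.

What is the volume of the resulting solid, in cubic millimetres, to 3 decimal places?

Profile (r,z), 5 vertices: (5.5,38) (11,16) (18.5,8) (20,31.5) (20,36.5)
edge 0: (5.5,38)→(11,16)  cross = 5.5·16 − 11·38 = -330.0000; (r_i+r_j)·cross = 16.5·-330.0000 = -5445.0000
edge 1: (11,16)→(18.5,8)  cross = 11·8 − 18.5·16 = -208.0000; (r_i+r_j)·cross = 29.5·-208.0000 = -6136.0000
edge 2: (18.5,8)→(20,31.5)  cross = 18.5·31.5 − 20·8 = 422.7500; (r_i+r_j)·cross = 38.5·422.7500 = 16275.8750
edge 3: (20,31.5)→(20,36.5)  cross = 20·36.5 − 20·31.5 = 100.0000; (r_i+r_j)·cross = 40·100.0000 = 4000.0000
edge 4: (20,36.5)→(5.5,38)  cross = 20·38 − 5.5·36.5 = 559.2500; (r_i+r_j)·cross = 25.5·559.2500 = 14260.8750
Σcross = 544.0000 → A = |Σcross|/2 = 272.0000 mm²
Σ(r_i+r_j)·cross = 22955.7500 → first moment M = |Σ|/6 = 3825.9583
R_c = M/A = 3825.9583/272.0000 = 14.0660 mm
θ = 174° = 3.036873 rad
V = θ·R_c·A = 3.036873·14.0660·272.0000 = 11618.949 mm³

Volume = 11618.949 mm³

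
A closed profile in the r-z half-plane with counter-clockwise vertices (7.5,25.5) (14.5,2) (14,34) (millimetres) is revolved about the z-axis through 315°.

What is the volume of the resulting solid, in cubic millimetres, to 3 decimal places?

Profile (r,z), 3 vertices: (7.5,25.5) (14.5,2) (14,34)
edge 0: (7.5,25.5)→(14.5,2)  cross = 7.5·2 − 14.5·25.5 = -354.7500; (r_i+r_j)·cross = 22·-354.7500 = -7804.5000
edge 1: (14.5,2)→(14,34)  cross = 14.5·34 − 14·2 = 465.0000; (r_i+r_j)·cross = 28.5·465.0000 = 13252.5000
edge 2: (14,34)→(7.5,25.5)  cross = 14·25.5 − 7.5·34 = 102.0000; (r_i+r_j)·cross = 21.5·102.0000 = 2193.0000
Σcross = 212.2500 → A = |Σcross|/2 = 106.1250 mm²
Σ(r_i+r_j)·cross = 7641.0000 → first moment M = |Σ|/6 = 1273.5000
R_c = M/A = 1273.5000/106.1250 = 12.0000 mm
θ = 315° = 5.497787 rad
V = θ·R_c·A = 5.497787·12.0000·106.1250 = 7001.432 mm³

Volume = 7001.432 mm³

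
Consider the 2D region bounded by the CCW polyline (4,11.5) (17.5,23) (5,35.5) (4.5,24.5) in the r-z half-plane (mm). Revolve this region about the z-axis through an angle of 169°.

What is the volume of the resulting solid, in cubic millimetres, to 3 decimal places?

Volume = 4077.708 mm³

Profile (r,z), 4 vertices: (4,11.5) (17.5,23) (5,35.5) (4.5,24.5)
edge 0: (4,11.5)→(17.5,23)  cross = 4·23 − 17.5·11.5 = -109.2500; (r_i+r_j)·cross = 21.5·-109.2500 = -2348.8750
edge 1: (17.5,23)→(5,35.5)  cross = 17.5·35.5 − 5·23 = 506.2500; (r_i+r_j)·cross = 22.5·506.2500 = 11390.6250
edge 2: (5,35.5)→(4.5,24.5)  cross = 5·24.5 − 4.5·35.5 = -37.2500; (r_i+r_j)·cross = 9.5·-37.2500 = -353.8750
edge 3: (4.5,24.5)→(4,11.5)  cross = 4.5·11.5 − 4·24.5 = -46.2500; (r_i+r_j)·cross = 8.5·-46.2500 = -393.1250
Σcross = 313.5000 → A = |Σcross|/2 = 156.7500 mm²
Σ(r_i+r_j)·cross = 8294.7500 → first moment M = |Σ|/6 = 1382.4583
R_c = M/A = 1382.4583/156.7500 = 8.8195 mm
θ = 169° = 2.949606 rad
V = θ·R_c·A = 2.949606·8.8195·156.7500 = 4077.708 mm³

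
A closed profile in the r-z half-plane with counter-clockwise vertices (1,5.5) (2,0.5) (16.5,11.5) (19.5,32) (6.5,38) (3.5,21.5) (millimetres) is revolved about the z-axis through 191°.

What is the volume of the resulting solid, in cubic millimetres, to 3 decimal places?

Profile (r,z), 6 vertices: (1,5.5) (2,0.5) (16.5,11.5) (19.5,32) (6.5,38) (3.5,21.5)
edge 0: (1,5.5)→(2,0.5)  cross = 1·0.5 − 2·5.5 = -10.5000; (r_i+r_j)·cross = 3·-10.5000 = -31.5000
edge 1: (2,0.5)→(16.5,11.5)  cross = 2·11.5 − 16.5·0.5 = 14.7500; (r_i+r_j)·cross = 18.5·14.7500 = 272.8750
edge 2: (16.5,11.5)→(19.5,32)  cross = 16.5·32 − 19.5·11.5 = 303.7500; (r_i+r_j)·cross = 36·303.7500 = 10935.0000
edge 3: (19.5,32)→(6.5,38)  cross = 19.5·38 − 6.5·32 = 533.0000; (r_i+r_j)·cross = 26·533.0000 = 13858.0000
edge 4: (6.5,38)→(3.5,21.5)  cross = 6.5·21.5 − 3.5·38 = 6.7500; (r_i+r_j)·cross = 10·6.7500 = 67.5000
edge 5: (3.5,21.5)→(1,5.5)  cross = 3.5·5.5 − 1·21.5 = -2.2500; (r_i+r_j)·cross = 4.5·-2.2500 = -10.1250
Σcross = 845.5000 → A = |Σcross|/2 = 422.7500 mm²
Σ(r_i+r_j)·cross = 25091.7500 → first moment M = |Σ|/6 = 4181.9583
R_c = M/A = 4181.9583/422.7500 = 9.8923 mm
θ = 191° = 3.333579 rad
V = θ·R_c·A = 3.333579·9.8923·422.7500 = 13940.888 mm³

Volume = 13940.888 mm³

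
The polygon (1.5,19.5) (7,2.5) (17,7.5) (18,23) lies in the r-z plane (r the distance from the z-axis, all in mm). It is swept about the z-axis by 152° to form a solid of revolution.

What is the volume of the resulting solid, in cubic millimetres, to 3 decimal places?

Profile (r,z), 4 vertices: (1.5,19.5) (7,2.5) (17,7.5) (18,23)
edge 0: (1.5,19.5)→(7,2.5)  cross = 1.5·2.5 − 7·19.5 = -132.7500; (r_i+r_j)·cross = 8.5·-132.7500 = -1128.3750
edge 1: (7,2.5)→(17,7.5)  cross = 7·7.5 − 17·2.5 = 10.0000; (r_i+r_j)·cross = 24·10.0000 = 240.0000
edge 2: (17,7.5)→(18,23)  cross = 17·23 − 18·7.5 = 256.0000; (r_i+r_j)·cross = 35·256.0000 = 8960.0000
edge 3: (18,23)→(1.5,19.5)  cross = 18·19.5 − 1.5·23 = 316.5000; (r_i+r_j)·cross = 19.5·316.5000 = 6171.7500
Σcross = 449.7500 → A = |Σcross|/2 = 224.8750 mm²
Σ(r_i+r_j)·cross = 14243.3750 → first moment M = |Σ|/6 = 2373.8958
R_c = M/A = 2373.8958/224.8750 = 10.5565 mm
θ = 152° = 2.652900 rad
V = θ·R_c·A = 2.652900·10.5565·224.8750 = 6297.709 mm³

Volume = 6297.709 mm³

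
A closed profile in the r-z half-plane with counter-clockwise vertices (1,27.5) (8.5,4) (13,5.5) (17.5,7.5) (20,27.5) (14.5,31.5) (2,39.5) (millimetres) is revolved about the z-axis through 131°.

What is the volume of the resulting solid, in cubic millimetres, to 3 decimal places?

Volume = 10136.291 mm³

Profile (r,z), 7 vertices: (1,27.5) (8.5,4) (13,5.5) (17.5,7.5) (20,27.5) (14.5,31.5) (2,39.5)
edge 0: (1,27.5)→(8.5,4)  cross = 1·4 − 8.5·27.5 = -229.7500; (r_i+r_j)·cross = 9.5·-229.7500 = -2182.6250
edge 1: (8.5,4)→(13,5.5)  cross = 8.5·5.5 − 13·4 = -5.2500; (r_i+r_j)·cross = 21.5·-5.2500 = -112.8750
edge 2: (13,5.5)→(17.5,7.5)  cross = 13·7.5 − 17.5·5.5 = 1.2500; (r_i+r_j)·cross = 30.5·1.2500 = 38.1250
edge 3: (17.5,7.5)→(20,27.5)  cross = 17.5·27.5 − 20·7.5 = 331.2500; (r_i+r_j)·cross = 37.5·331.2500 = 12421.8750
edge 4: (20,27.5)→(14.5,31.5)  cross = 20·31.5 − 14.5·27.5 = 231.2500; (r_i+r_j)·cross = 34.5·231.2500 = 7978.1250
edge 5: (14.5,31.5)→(2,39.5)  cross = 14.5·39.5 − 2·31.5 = 509.7500; (r_i+r_j)·cross = 16.5·509.7500 = 8410.8750
edge 6: (2,39.5)→(1,27.5)  cross = 2·27.5 − 1·39.5 = 15.5000; (r_i+r_j)·cross = 3·15.5000 = 46.5000
Σcross = 854.0000 → A = |Σcross|/2 = 427.0000 mm²
Σ(r_i+r_j)·cross = 26600.0000 → first moment M = |Σ|/6 = 4433.3333
R_c = M/A = 4433.3333/427.0000 = 10.3825 mm
θ = 131° = 2.286381 rad
V = θ·R_c·A = 2.286381·10.3825·427.0000 = 10136.291 mm³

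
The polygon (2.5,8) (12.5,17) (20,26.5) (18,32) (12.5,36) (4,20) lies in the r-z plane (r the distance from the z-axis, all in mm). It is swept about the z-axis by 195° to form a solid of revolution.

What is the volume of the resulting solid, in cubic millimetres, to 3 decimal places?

Volume = 8079.156 mm³

Profile (r,z), 6 vertices: (2.5,8) (12.5,17) (20,26.5) (18,32) (12.5,36) (4,20)
edge 0: (2.5,8)→(12.5,17)  cross = 2.5·17 − 12.5·8 = -57.5000; (r_i+r_j)·cross = 15·-57.5000 = -862.5000
edge 1: (12.5,17)→(20,26.5)  cross = 12.5·26.5 − 20·17 = -8.7500; (r_i+r_j)·cross = 32.5·-8.7500 = -284.3750
edge 2: (20,26.5)→(18,32)  cross = 20·32 − 18·26.5 = 163.0000; (r_i+r_j)·cross = 38·163.0000 = 6194.0000
edge 3: (18,32)→(12.5,36)  cross = 18·36 − 12.5·32 = 248.0000; (r_i+r_j)·cross = 30.5·248.0000 = 7564.0000
edge 4: (12.5,36)→(4,20)  cross = 12.5·20 − 4·36 = 106.0000; (r_i+r_j)·cross = 16.5·106.0000 = 1749.0000
edge 5: (4,20)→(2.5,8)  cross = 4·8 − 2.5·20 = -18.0000; (r_i+r_j)·cross = 6.5·-18.0000 = -117.0000
Σcross = 432.7500 → A = |Σcross|/2 = 216.3750 mm²
Σ(r_i+r_j)·cross = 14243.1250 → first moment M = |Σ|/6 = 2373.8542
R_c = M/A = 2373.8542/216.3750 = 10.9710 mm
θ = 195° = 3.403392 rad
V = θ·R_c·A = 3.403392·10.9710·216.3750 = 8079.156 mm³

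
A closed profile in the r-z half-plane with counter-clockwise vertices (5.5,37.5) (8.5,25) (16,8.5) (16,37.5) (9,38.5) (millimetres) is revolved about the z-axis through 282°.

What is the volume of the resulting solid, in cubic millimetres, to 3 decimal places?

Profile (r,z), 5 vertices: (5.5,37.5) (8.5,25) (16,8.5) (16,37.5) (9,38.5)
edge 0: (5.5,37.5)→(8.5,25)  cross = 5.5·25 − 8.5·37.5 = -181.2500; (r_i+r_j)·cross = 14·-181.2500 = -2537.5000
edge 1: (8.5,25)→(16,8.5)  cross = 8.5·8.5 − 16·25 = -327.7500; (r_i+r_j)·cross = 24.5·-327.7500 = -8029.8750
edge 2: (16,8.5)→(16,37.5)  cross = 16·37.5 − 16·8.5 = 464.0000; (r_i+r_j)·cross = 32·464.0000 = 14848.0000
edge 3: (16,37.5)→(9,38.5)  cross = 16·38.5 − 9·37.5 = 278.5000; (r_i+r_j)·cross = 25·278.5000 = 6962.5000
edge 4: (9,38.5)→(5.5,37.5)  cross = 9·37.5 − 5.5·38.5 = 125.7500; (r_i+r_j)·cross = 14.5·125.7500 = 1823.3750
Σcross = 359.2500 → A = |Σcross|/2 = 179.6250 mm²
Σ(r_i+r_j)·cross = 13066.5000 → first moment M = |Σ|/6 = 2177.7500
R_c = M/A = 2177.7500/179.6250 = 12.1239 mm
θ = 282° = 4.921828 rad
V = θ·R_c·A = 4.921828·12.1239·179.6250 = 10718.512 mm³

Volume = 10718.512 mm³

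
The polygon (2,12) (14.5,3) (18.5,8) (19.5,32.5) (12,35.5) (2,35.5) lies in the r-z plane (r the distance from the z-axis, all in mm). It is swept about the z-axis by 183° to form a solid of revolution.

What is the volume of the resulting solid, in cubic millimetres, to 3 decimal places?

Profile (r,z), 6 vertices: (2,12) (14.5,3) (18.5,8) (19.5,32.5) (12,35.5) (2,35.5)
edge 0: (2,12)→(14.5,3)  cross = 2·3 − 14.5·12 = -168.0000; (r_i+r_j)·cross = 16.5·-168.0000 = -2772.0000
edge 1: (14.5,3)→(18.5,8)  cross = 14.5·8 − 18.5·3 = 60.5000; (r_i+r_j)·cross = 33·60.5000 = 1996.5000
edge 2: (18.5,8)→(19.5,32.5)  cross = 18.5·32.5 − 19.5·8 = 445.2500; (r_i+r_j)·cross = 38·445.2500 = 16919.5000
edge 3: (19.5,32.5)→(12,35.5)  cross = 19.5·35.5 − 12·32.5 = 302.2500; (r_i+r_j)·cross = 31.5·302.2500 = 9520.8750
edge 4: (12,35.5)→(2,35.5)  cross = 12·35.5 − 2·35.5 = 355.0000; (r_i+r_j)·cross = 14·355.0000 = 4970.0000
edge 5: (2,35.5)→(2,12)  cross = 2·12 − 2·35.5 = -47.0000; (r_i+r_j)·cross = 4·-47.0000 = -188.0000
Σcross = 948.0000 → A = |Σcross|/2 = 474.0000 mm²
Σ(r_i+r_j)·cross = 30446.8750 → first moment M = |Σ|/6 = 5074.4792
R_c = M/A = 5074.4792/474.0000 = 10.7057 mm
θ = 183° = 3.193953 rad
V = θ·R_c·A = 3.193953·10.7057·474.0000 = 16207.646 mm³

Volume = 16207.646 mm³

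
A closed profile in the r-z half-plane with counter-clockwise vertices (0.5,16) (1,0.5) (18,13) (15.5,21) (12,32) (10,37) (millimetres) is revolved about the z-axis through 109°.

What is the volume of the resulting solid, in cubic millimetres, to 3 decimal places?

Volume = 5354.924 mm³

Profile (r,z), 6 vertices: (0.5,16) (1,0.5) (18,13) (15.5,21) (12,32) (10,37)
edge 0: (0.5,16)→(1,0.5)  cross = 0.5·0.5 − 1·16 = -15.7500; (r_i+r_j)·cross = 1.5·-15.7500 = -23.6250
edge 1: (1,0.5)→(18,13)  cross = 1·13 − 18·0.5 = 4.0000; (r_i+r_j)·cross = 19·4.0000 = 76.0000
edge 2: (18,13)→(15.5,21)  cross = 18·21 − 15.5·13 = 176.5000; (r_i+r_j)·cross = 33.5·176.5000 = 5912.7500
edge 3: (15.5,21)→(12,32)  cross = 15.5·32 − 12·21 = 244.0000; (r_i+r_j)·cross = 27.5·244.0000 = 6710.0000
edge 4: (12,32)→(10,37)  cross = 12·37 − 10·32 = 124.0000; (r_i+r_j)·cross = 22·124.0000 = 2728.0000
edge 5: (10,37)→(0.5,16)  cross = 10·16 − 0.5·37 = 141.5000; (r_i+r_j)·cross = 10.5·141.5000 = 1485.7500
Σcross = 674.2500 → A = |Σcross|/2 = 337.1250 mm²
Σ(r_i+r_j)·cross = 16888.8750 → first moment M = |Σ|/6 = 2814.8125
R_c = M/A = 2814.8125/337.1250 = 8.3495 mm
θ = 109° = 1.902409 rad
V = θ·R_c·A = 1.902409·8.3495·337.1250 = 5354.924 mm³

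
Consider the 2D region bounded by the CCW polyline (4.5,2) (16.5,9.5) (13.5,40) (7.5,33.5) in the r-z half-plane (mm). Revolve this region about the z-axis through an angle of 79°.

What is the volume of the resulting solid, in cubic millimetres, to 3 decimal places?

Volume = 4073.350 mm³

Profile (r,z), 4 vertices: (4.5,2) (16.5,9.5) (13.5,40) (7.5,33.5)
edge 0: (4.5,2)→(16.5,9.5)  cross = 4.5·9.5 − 16.5·2 = 9.7500; (r_i+r_j)·cross = 21·9.7500 = 204.7500
edge 1: (16.5,9.5)→(13.5,40)  cross = 16.5·40 − 13.5·9.5 = 531.7500; (r_i+r_j)·cross = 30·531.7500 = 15952.5000
edge 2: (13.5,40)→(7.5,33.5)  cross = 13.5·33.5 − 7.5·40 = 152.2500; (r_i+r_j)·cross = 21·152.2500 = 3197.2500
edge 3: (7.5,33.5)→(4.5,2)  cross = 7.5·2 − 4.5·33.5 = -135.7500; (r_i+r_j)·cross = 12·-135.7500 = -1629.0000
Σcross = 558.0000 → A = |Σcross|/2 = 279.0000 mm²
Σ(r_i+r_j)·cross = 17725.5000 → first moment M = |Σ|/6 = 2954.2500
R_c = M/A = 2954.2500/279.0000 = 10.5887 mm
θ = 79° = 1.378810 rad
V = θ·R_c·A = 1.378810·10.5887·279.0000 = 4073.350 mm³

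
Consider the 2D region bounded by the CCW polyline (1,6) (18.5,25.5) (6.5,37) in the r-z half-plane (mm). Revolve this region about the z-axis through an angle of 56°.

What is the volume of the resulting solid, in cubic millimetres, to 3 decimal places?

Profile (r,z), 3 vertices: (1,6) (18.5,25.5) (6.5,37)
edge 0: (1,6)→(18.5,25.5)  cross = 1·25.5 − 18.5·6 = -85.5000; (r_i+r_j)·cross = 19.5·-85.5000 = -1667.2500
edge 1: (18.5,25.5)→(6.5,37)  cross = 18.5·37 − 6.5·25.5 = 518.7500; (r_i+r_j)·cross = 25·518.7500 = 12968.7500
edge 2: (6.5,37)→(1,6)  cross = 6.5·6 − 1·37 = 2.0000; (r_i+r_j)·cross = 7.5·2.0000 = 15.0000
Σcross = 435.2500 → A = |Σcross|/2 = 217.6250 mm²
Σ(r_i+r_j)·cross = 11316.5000 → first moment M = |Σ|/6 = 1886.0833
R_c = M/A = 1886.0833/217.6250 = 8.6667 mm
θ = 56° = 0.977384 rad
V = θ·R_c·A = 0.977384·8.6667·217.6250 = 1843.428 mm³

Volume = 1843.428 mm³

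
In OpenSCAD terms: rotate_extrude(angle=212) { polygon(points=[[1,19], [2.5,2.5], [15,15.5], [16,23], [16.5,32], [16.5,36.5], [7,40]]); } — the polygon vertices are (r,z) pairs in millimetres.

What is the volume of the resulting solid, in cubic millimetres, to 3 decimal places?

Profile (r,z), 7 vertices: (1,19) (2.5,2.5) (15,15.5) (16,23) (16.5,32) (16.5,36.5) (7,40)
edge 0: (1,19)→(2.5,2.5)  cross = 1·2.5 − 2.5·19 = -45.0000; (r_i+r_j)·cross = 3.5·-45.0000 = -157.5000
edge 1: (2.5,2.5)→(15,15.5)  cross = 2.5·15.5 − 15·2.5 = 1.2500; (r_i+r_j)·cross = 17.5·1.2500 = 21.8750
edge 2: (15,15.5)→(16,23)  cross = 15·23 − 16·15.5 = 97.0000; (r_i+r_j)·cross = 31·97.0000 = 3007.0000
edge 3: (16,23)→(16.5,32)  cross = 16·32 − 16.5·23 = 132.5000; (r_i+r_j)·cross = 32.5·132.5000 = 4306.2500
edge 4: (16.5,32)→(16.5,36.5)  cross = 16.5·36.5 − 16.5·32 = 74.2500; (r_i+r_j)·cross = 33·74.2500 = 2450.2500
edge 5: (16.5,36.5)→(7,40)  cross = 16.5·40 − 7·36.5 = 404.5000; (r_i+r_j)·cross = 23.5·404.5000 = 9505.7500
edge 6: (7,40)→(1,19)  cross = 7·19 − 1·40 = 93.0000; (r_i+r_j)·cross = 8·93.0000 = 744.0000
Σcross = 757.5000 → A = |Σcross|/2 = 378.7500 mm²
Σ(r_i+r_j)·cross = 19877.6250 → first moment M = |Σ|/6 = 3312.9375
R_c = M/A = 3312.9375/378.7500 = 8.7470 mm
θ = 212° = 3.700098 rad
V = θ·R_c·A = 3.700098·8.7470·378.7500 = 12258.193 mm³

Volume = 12258.193 mm³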